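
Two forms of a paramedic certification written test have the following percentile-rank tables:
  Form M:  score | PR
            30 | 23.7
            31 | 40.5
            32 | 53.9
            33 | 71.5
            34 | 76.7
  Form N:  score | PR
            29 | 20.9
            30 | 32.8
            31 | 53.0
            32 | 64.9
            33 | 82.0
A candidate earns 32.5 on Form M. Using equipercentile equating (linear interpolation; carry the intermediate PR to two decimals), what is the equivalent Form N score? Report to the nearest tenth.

31.8

PR of 32.5 on Form M: 53.9 + (32.5 − 32)/(33 − 32) × (71.5 − 53.9) = 62.70
On Form N, PR 62.70 falls between score 31 (PR 53.0) and 32 (PR 64.9).
Interpolate: 31 + (62.70 − 53.0)/(64.9 − 53.0) × (32 − 31) = 31.8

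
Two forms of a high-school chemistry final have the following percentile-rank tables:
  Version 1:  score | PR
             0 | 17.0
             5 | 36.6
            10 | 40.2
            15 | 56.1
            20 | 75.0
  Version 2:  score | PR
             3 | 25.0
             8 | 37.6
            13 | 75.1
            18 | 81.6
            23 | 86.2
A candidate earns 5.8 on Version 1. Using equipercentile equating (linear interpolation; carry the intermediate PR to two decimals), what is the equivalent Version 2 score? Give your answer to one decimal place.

PR of 5.8 on Version 1: 36.6 + (5.8 − 5)/(10 − 5) × (40.2 − 36.6) = 37.18
On Version 2, PR 37.18 falls between score 3 (PR 25.0) and 8 (PR 37.6).
Interpolate: 3 + (37.18 − 25.0)/(37.6 − 25.0) × (8 − 3) = 7.8

7.8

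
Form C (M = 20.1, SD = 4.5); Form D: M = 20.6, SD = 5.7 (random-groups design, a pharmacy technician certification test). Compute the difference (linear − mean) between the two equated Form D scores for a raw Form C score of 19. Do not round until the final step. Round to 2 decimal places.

-0.29

Mean-equated: 19 + (20.6 − 20.1) = 19.50
Linear-equated: (5.7/4.5)(19 − 20.1) + 20.6 = 19.207
Difference = 19.207 − 19.50 = -0.29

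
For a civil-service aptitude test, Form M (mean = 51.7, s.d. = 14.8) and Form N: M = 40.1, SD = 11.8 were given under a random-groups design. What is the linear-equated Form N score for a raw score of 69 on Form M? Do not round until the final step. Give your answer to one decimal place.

53.9

Linear equating: y = (SD_Y/SD_X)(x − M_X) + M_Y
y = (11.8/14.8)(69 − 51.7) + 40.1
y = 0.797297 × 17.3 + 40.1 = 13.7932 + 40.1 = 53.9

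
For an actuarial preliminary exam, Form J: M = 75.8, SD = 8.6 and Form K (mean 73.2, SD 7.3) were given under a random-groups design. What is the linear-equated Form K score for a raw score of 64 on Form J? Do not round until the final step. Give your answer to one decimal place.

63.2

Linear equating: y = (SD_Y/SD_X)(x − M_X) + M_Y
y = (7.3/8.6)(64 − 75.8) + 73.2
y = 0.848837 × -11.8 + 73.2 = -10.0163 + 73.2 = 63.2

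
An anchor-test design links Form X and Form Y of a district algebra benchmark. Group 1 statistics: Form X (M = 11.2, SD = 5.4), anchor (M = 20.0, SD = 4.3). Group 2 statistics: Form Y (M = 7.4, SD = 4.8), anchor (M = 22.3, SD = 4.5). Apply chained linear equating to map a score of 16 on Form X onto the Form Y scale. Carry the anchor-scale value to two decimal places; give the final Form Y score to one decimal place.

Form X → anchor (Group 1): v = (4.3/5.4)(16 − 11.2) + 20.0 = 23.82
anchor → Form Y (Group 2): y = (4.8/4.5)(23.82 − 22.3) + 7.4 = 9.0

9.0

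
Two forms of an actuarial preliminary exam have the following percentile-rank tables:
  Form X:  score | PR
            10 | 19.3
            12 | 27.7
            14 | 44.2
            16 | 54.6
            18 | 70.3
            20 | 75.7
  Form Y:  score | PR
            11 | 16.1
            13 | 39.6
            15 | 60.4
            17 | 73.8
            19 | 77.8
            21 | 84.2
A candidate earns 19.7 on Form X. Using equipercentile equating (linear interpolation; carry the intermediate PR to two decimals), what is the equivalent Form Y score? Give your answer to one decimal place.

PR of 19.7 on Form X: 70.3 + (19.7 − 18)/(20 − 18) × (75.7 − 70.3) = 74.89
On Form Y, PR 74.89 falls between score 17 (PR 73.8) and 19 (PR 77.8).
Interpolate: 17 + (74.89 − 73.8)/(77.8 − 73.8) × (19 − 17) = 17.5

17.5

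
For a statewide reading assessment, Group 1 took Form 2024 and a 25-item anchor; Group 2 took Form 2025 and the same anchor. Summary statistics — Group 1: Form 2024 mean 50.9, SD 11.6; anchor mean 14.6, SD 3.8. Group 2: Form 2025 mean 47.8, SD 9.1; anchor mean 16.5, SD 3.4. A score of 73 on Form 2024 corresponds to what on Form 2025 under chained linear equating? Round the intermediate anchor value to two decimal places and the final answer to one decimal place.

Form 2024 → anchor (Group 1): v = (3.8/11.6)(73 − 50.9) + 14.6 = 21.84
anchor → Form 2025 (Group 2): y = (9.1/3.4)(21.84 − 16.5) + 47.8 = 62.1

62.1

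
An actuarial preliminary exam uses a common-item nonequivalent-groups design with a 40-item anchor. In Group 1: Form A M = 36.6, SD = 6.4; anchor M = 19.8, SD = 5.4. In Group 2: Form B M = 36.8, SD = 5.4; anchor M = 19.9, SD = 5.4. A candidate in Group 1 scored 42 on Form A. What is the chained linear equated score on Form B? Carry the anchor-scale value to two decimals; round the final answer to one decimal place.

Form A → anchor (Group 1): v = (5.4/6.4)(42 − 36.6) + 19.8 = 24.36
anchor → Form B (Group 2): y = (5.4/5.4)(24.36 − 19.9) + 36.8 = 41.3

41.3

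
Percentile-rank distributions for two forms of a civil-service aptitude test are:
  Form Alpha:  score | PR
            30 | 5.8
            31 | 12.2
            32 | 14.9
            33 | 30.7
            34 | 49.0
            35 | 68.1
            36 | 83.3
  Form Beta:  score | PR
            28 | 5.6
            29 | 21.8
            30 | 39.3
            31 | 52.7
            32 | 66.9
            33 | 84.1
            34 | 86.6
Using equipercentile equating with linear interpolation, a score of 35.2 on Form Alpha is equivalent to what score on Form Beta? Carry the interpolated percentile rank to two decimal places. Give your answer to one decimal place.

32.2

PR of 35.2 on Form Alpha: 68.1 + (35.2 − 35)/(36 − 35) × (83.3 − 68.1) = 71.14
On Form Beta, PR 71.14 falls between score 32 (PR 66.9) and 33 (PR 84.1).
Interpolate: 32 + (71.14 − 66.9)/(84.1 − 66.9) × (33 − 32) = 32.2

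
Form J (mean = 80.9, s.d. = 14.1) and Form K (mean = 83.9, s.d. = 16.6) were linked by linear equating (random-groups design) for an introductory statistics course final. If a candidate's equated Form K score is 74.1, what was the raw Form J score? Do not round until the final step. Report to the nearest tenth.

72.6

Invert y = (SD_Y/SD_X)(x − M_X) + M_Y:
x = (SD_X/SD_Y)(y − M_Y) + M_X = (14.1/16.6)(74.1 − 83.9) + 80.9
x = 0.849398 × -9.800 + 80.9 = 72.6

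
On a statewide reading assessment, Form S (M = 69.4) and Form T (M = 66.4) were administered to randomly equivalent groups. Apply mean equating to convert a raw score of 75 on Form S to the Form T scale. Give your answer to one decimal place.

72.0

Mean equating: y = x + (M_Y − M_X) = 75 + (66.4 − 69.4) = 72.0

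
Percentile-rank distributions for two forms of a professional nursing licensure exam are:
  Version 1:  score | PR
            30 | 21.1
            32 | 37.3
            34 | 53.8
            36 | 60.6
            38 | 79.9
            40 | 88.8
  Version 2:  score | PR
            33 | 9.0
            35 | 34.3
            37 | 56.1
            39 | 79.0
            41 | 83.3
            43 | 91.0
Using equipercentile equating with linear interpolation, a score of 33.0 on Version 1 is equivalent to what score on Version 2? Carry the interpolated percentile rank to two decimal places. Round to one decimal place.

36.0

PR of 33.0 on Version 1: 37.3 + (33.0 − 32)/(34 − 32) × (53.8 − 37.3) = 45.55
On Version 2, PR 45.55 falls between score 35 (PR 34.3) and 37 (PR 56.1).
Interpolate: 35 + (45.55 − 34.3)/(56.1 − 34.3) × (37 − 35) = 36.0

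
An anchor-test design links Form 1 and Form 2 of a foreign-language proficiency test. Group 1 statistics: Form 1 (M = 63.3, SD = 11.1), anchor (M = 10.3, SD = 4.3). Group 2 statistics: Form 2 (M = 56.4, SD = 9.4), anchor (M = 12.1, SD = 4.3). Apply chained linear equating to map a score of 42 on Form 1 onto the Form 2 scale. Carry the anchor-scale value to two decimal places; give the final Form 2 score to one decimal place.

Form 1 → anchor (Group 1): v = (4.3/11.1)(42 − 63.3) + 10.3 = 2.05
anchor → Form 2 (Group 2): y = (9.4/4.3)(2.05 − 12.1) + 56.4 = 34.4

34.4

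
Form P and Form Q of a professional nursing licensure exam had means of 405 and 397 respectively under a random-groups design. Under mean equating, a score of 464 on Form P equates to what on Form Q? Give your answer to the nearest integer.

Mean equating: y = x + (M_Y − M_X) = 464 + (397 − 405) = 456

456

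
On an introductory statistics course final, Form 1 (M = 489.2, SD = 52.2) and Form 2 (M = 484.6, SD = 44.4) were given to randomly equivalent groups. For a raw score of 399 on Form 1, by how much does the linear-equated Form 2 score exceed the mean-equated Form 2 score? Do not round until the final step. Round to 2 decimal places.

Mean-equated: 399 + (484.6 − 489.2) = 394.40
Linear-equated: (44.4/52.2)(399 − 489.2) + 484.6 = 407.878
Difference = 407.878 − 394.40 = 13.48

13.48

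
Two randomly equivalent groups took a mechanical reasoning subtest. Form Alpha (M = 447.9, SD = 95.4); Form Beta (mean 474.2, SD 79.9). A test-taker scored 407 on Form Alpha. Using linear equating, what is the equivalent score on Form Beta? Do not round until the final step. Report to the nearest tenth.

439.9

Linear equating: y = (SD_Y/SD_X)(x − M_X) + M_Y
y = (79.9/95.4)(407 − 447.9) + 474.2
y = 0.837526 × -40.9 + 474.2 = -34.2548 + 474.2 = 439.9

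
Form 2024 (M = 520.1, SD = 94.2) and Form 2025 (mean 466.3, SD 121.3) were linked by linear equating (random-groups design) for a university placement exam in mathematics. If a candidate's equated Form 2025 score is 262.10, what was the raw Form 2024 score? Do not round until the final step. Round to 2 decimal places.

Invert y = (SD_Y/SD_X)(x − M_X) + M_Y:
x = (SD_X/SD_Y)(y − M_Y) + M_X = (94.2/121.3)(262.10 − 466.3) + 520.1
x = 0.776587 × -204.200 + 520.1 = 361.52

361.52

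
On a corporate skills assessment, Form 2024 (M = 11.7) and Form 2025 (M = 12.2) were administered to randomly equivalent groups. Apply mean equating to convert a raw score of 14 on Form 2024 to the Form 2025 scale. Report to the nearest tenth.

Mean equating: y = x + (M_Y − M_X) = 14 + (12.2 − 11.7) = 14.5

14.5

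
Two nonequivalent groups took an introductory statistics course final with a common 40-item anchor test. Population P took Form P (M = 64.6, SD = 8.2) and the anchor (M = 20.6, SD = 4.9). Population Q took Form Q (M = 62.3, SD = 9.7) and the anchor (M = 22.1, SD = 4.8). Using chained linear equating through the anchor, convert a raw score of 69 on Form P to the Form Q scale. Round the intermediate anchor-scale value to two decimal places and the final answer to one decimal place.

Form P → anchor (Population P): v = (4.9/8.2)(69 − 64.6) + 20.6 = 23.23
anchor → Form Q (Population Q): y = (9.7/4.8)(23.23 − 22.1) + 62.3 = 64.6

64.6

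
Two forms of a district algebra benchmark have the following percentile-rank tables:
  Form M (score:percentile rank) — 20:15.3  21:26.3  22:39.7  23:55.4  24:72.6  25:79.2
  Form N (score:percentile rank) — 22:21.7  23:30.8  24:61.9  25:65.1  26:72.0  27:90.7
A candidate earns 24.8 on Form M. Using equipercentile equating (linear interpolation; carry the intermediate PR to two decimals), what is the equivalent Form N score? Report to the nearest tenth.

PR of 24.8 on Form M: 72.6 + (24.8 − 24)/(25 − 24) × (79.2 − 72.6) = 77.88
On Form N, PR 77.88 falls between score 26 (PR 72.0) and 27 (PR 90.7).
Interpolate: 26 + (77.88 − 72.0)/(90.7 − 72.0) × (27 − 26) = 26.3

26.3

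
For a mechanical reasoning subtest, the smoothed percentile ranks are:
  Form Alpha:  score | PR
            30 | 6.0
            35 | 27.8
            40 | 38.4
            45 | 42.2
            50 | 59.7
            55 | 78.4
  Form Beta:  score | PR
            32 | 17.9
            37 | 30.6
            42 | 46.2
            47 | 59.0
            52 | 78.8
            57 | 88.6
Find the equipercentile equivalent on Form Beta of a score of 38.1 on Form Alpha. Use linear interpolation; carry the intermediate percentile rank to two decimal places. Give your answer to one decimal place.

38.2

PR of 38.1 on Form Alpha: 27.8 + (38.1 − 35)/(40 − 35) × (38.4 − 27.8) = 34.37
On Form Beta, PR 34.37 falls between score 37 (PR 30.6) and 42 (PR 46.2).
Interpolate: 37 + (34.37 − 30.6)/(46.2 − 30.6) × (42 − 37) = 38.2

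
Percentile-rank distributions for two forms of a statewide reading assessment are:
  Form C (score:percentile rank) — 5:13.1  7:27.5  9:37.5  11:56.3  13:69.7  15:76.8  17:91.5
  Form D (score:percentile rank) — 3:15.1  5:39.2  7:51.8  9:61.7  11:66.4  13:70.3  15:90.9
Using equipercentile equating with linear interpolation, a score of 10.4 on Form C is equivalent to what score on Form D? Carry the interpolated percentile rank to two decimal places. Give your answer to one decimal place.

6.8

PR of 10.4 on Form C: 37.5 + (10.4 − 9)/(11 − 9) × (56.3 − 37.5) = 50.66
On Form D, PR 50.66 falls between score 5 (PR 39.2) and 7 (PR 51.8).
Interpolate: 5 + (50.66 − 39.2)/(51.8 − 39.2) × (7 − 5) = 6.8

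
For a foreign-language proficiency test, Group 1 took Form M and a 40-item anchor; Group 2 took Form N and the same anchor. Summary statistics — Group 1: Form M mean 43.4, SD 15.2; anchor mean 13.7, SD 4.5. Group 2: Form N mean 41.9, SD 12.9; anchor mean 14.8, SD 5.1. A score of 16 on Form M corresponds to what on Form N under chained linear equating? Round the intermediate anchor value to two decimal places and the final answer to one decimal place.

18.6

Form M → anchor (Group 1): v = (4.5/15.2)(16 − 43.4) + 13.7 = 5.59
anchor → Form N (Group 2): y = (12.9/5.1)(5.59 − 14.8) + 41.9 = 18.6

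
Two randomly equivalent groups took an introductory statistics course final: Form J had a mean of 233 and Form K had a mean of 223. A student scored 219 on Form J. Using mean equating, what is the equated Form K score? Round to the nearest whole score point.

Mean equating: y = x + (M_Y − M_X) = 219 + (223 − 233) = 209

209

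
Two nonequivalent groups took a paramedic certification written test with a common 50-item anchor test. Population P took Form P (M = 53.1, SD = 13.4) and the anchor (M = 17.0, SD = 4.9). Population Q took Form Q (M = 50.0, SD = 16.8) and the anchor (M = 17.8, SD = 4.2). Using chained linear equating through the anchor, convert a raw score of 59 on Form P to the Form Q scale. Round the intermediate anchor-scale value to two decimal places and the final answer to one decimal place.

55.4

Form P → anchor (Population P): v = (4.9/13.4)(59 − 53.1) + 17.0 = 19.16
anchor → Form Q (Population Q): y = (16.8/4.2)(19.16 − 17.8) + 50.0 = 55.4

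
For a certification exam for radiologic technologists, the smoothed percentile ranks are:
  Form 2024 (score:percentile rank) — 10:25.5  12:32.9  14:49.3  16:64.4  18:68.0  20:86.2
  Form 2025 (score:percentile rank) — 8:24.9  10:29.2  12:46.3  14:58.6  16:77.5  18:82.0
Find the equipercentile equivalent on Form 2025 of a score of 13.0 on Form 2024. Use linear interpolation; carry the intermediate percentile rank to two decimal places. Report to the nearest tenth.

11.4

PR of 13.0 on Form 2024: 32.9 + (13.0 − 12)/(14 − 12) × (49.3 − 32.9) = 41.10
On Form 2025, PR 41.10 falls between score 10 (PR 29.2) and 12 (PR 46.3).
Interpolate: 10 + (41.10 − 29.2)/(46.3 − 29.2) × (12 − 10) = 11.4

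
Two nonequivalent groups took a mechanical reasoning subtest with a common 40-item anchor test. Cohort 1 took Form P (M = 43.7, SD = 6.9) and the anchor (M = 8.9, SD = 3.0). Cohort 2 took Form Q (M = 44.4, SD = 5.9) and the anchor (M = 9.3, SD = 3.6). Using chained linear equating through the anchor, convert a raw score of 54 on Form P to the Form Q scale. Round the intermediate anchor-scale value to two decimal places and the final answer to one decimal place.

Form P → anchor (Cohort 1): v = (3.0/6.9)(54 − 43.7) + 8.9 = 13.38
anchor → Form Q (Cohort 2): y = (5.9/3.6)(13.38 − 9.3) + 44.4 = 51.1

51.1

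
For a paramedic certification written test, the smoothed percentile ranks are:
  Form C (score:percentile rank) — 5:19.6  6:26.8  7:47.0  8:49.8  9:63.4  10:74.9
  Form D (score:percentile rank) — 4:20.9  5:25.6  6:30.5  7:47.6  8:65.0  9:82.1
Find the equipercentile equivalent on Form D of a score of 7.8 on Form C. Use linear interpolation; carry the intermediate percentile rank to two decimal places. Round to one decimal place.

PR of 7.8 on Form C: 47.0 + (7.8 − 7)/(8 − 7) × (49.8 − 47.0) = 49.24
On Form D, PR 49.24 falls between score 7 (PR 47.6) and 8 (PR 65.0).
Interpolate: 7 + (49.24 − 47.6)/(65.0 − 47.6) × (8 − 7) = 7.1

7.1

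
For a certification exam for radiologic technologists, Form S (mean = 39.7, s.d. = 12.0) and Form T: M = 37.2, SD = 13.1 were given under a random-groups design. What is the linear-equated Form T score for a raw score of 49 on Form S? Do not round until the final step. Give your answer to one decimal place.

47.4

Linear equating: y = (SD_Y/SD_X)(x − M_X) + M_Y
y = (13.1/12.0)(49 − 39.7) + 37.2
y = 1.091667 × 9.3 + 37.2 = 10.1525 + 37.2 = 47.4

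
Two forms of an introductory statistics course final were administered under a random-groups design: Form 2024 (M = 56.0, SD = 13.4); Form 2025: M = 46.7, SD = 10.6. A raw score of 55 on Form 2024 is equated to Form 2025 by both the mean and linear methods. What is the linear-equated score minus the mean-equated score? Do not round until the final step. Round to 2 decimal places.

0.21

Mean-equated: 55 + (46.7 − 56.0) = 45.70
Linear-equated: (10.6/13.4)(55 − 56.0) + 46.7 = 45.909
Difference = 45.909 − 45.70 = 0.21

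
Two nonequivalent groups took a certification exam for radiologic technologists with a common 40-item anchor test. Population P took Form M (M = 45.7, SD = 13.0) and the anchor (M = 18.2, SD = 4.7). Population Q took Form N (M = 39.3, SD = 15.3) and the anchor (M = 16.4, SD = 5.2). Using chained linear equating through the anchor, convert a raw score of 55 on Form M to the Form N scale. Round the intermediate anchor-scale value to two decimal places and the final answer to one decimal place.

Form M → anchor (Population P): v = (4.7/13.0)(55 − 45.7) + 18.2 = 21.56
anchor → Form N (Population Q): y = (15.3/5.2)(21.56 − 16.4) + 39.3 = 54.5

54.5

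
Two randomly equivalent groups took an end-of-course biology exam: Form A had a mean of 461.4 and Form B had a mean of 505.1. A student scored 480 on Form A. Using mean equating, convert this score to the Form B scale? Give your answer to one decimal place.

Mean equating: y = x + (M_Y − M_X) = 480 + (505.1 − 461.4) = 523.7

523.7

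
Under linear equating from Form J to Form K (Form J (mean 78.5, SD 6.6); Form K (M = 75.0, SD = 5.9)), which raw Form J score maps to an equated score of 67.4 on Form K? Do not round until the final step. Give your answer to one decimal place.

Invert y = (SD_Y/SD_X)(x − M_X) + M_Y:
x = (SD_X/SD_Y)(y − M_Y) + M_X = (6.6/5.9)(67.4 − 75.0) + 78.5
x = 1.118644 × -7.600 + 78.5 = 70.0

70.0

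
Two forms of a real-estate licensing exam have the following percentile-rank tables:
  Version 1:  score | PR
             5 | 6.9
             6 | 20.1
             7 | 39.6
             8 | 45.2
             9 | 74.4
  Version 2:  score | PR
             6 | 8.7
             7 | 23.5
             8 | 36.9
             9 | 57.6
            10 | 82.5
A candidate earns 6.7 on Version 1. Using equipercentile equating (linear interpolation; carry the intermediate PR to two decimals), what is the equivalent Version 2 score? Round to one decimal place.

PR of 6.7 on Version 1: 20.1 + (6.7 − 6)/(7 − 6) × (39.6 − 20.1) = 33.75
On Version 2, PR 33.75 falls between score 7 (PR 23.5) and 8 (PR 36.9).
Interpolate: 7 + (33.75 − 23.5)/(36.9 − 23.5) × (8 − 7) = 7.8

7.8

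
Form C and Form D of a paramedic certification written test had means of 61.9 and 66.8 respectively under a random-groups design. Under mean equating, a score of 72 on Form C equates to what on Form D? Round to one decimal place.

Mean equating: y = x + (M_Y − M_X) = 72 + (66.8 − 61.9) = 76.9

76.9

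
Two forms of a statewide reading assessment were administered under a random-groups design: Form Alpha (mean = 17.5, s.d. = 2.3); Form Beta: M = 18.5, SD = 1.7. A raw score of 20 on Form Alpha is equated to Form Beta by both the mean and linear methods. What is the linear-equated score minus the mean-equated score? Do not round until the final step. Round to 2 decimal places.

-0.65

Mean-equated: 20 + (18.5 − 17.5) = 21.00
Linear-equated: (1.7/2.3)(20 − 17.5) + 18.5 = 20.348
Difference = 20.348 − 21.00 = -0.65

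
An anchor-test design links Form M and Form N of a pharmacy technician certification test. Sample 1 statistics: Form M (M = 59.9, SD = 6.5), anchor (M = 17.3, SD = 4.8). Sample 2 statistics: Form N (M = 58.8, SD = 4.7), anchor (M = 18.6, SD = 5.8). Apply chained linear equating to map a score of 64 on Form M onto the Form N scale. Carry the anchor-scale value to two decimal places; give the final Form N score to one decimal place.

Form M → anchor (Sample 1): v = (4.8/6.5)(64 − 59.9) + 17.3 = 20.33
anchor → Form N (Sample 2): y = (4.7/5.8)(20.33 − 18.6) + 58.8 = 60.2

60.2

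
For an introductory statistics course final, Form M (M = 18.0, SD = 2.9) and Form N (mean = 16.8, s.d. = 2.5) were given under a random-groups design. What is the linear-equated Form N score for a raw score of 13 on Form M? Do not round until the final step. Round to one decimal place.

12.5

Linear equating: y = (SD_Y/SD_X)(x − M_X) + M_Y
y = (2.5/2.9)(13 − 18.0) + 16.8
y = 0.862069 × -5.0 + 16.8 = -4.3103 + 16.8 = 12.5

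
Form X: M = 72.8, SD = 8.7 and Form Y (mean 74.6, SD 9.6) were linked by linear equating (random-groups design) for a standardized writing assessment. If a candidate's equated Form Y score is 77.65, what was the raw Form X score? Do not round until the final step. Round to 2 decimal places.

75.56

Invert y = (SD_Y/SD_X)(x − M_X) + M_Y:
x = (SD_X/SD_Y)(y − M_Y) + M_X = (8.7/9.6)(77.65 − 74.6) + 72.8
x = 0.906250 × 3.050 + 72.8 = 75.56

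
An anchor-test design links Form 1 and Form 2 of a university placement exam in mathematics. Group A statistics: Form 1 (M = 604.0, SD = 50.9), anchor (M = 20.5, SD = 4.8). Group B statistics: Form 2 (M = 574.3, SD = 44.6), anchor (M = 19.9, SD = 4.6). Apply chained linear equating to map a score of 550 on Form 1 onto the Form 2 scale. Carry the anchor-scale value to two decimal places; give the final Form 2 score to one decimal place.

530.8

Form 1 → anchor (Group A): v = (4.8/50.9)(550 − 604.0) + 20.5 = 15.41
anchor → Form 2 (Group B): y = (44.6/4.6)(15.41 − 19.9) + 574.3 = 530.8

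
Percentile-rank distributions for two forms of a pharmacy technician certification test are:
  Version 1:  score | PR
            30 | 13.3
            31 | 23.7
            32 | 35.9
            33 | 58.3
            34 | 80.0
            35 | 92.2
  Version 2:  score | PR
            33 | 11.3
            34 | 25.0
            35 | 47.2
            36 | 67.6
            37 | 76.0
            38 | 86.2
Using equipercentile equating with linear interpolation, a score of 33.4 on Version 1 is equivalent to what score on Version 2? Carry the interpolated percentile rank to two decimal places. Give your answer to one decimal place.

36.0

PR of 33.4 on Version 1: 58.3 + (33.4 − 33)/(34 − 33) × (80.0 − 58.3) = 66.98
On Version 2, PR 66.98 falls between score 35 (PR 47.2) and 36 (PR 67.6).
Interpolate: 35 + (66.98 − 47.2)/(67.6 − 47.2) × (36 − 35) = 36.0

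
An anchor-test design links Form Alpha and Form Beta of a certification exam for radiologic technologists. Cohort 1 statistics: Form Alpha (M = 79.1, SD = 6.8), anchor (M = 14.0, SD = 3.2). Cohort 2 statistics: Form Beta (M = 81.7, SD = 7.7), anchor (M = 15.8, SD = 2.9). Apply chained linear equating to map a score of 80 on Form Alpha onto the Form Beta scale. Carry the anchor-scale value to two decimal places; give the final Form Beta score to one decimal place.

78.0

Form Alpha → anchor (Cohort 1): v = (3.2/6.8)(80 − 79.1) + 14.0 = 14.42
anchor → Form Beta (Cohort 2): y = (7.7/2.9)(14.42 − 15.8) + 81.7 = 78.0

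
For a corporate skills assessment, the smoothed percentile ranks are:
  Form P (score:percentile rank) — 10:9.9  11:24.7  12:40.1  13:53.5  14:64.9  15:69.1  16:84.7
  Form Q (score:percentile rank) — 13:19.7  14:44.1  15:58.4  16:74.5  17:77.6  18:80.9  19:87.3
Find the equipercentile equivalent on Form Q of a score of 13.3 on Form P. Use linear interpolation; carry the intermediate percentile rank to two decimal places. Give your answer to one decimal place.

PR of 13.3 on Form P: 53.5 + (13.3 − 13)/(14 − 13) × (64.9 − 53.5) = 56.92
On Form Q, PR 56.92 falls between score 14 (PR 44.1) and 15 (PR 58.4).
Interpolate: 14 + (56.92 − 44.1)/(58.4 − 44.1) × (15 − 14) = 14.9

14.9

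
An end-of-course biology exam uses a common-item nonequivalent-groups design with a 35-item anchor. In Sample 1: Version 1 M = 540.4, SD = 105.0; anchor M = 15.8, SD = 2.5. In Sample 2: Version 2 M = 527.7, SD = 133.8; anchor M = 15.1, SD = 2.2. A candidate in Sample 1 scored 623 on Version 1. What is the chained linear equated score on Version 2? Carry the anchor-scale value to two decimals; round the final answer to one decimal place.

690.1

Version 1 → anchor (Sample 1): v = (2.5/105.0)(623 − 540.4) + 15.8 = 17.77
anchor → Version 2 (Sample 2): y = (133.8/2.2)(17.77 − 15.1) + 527.7 = 690.1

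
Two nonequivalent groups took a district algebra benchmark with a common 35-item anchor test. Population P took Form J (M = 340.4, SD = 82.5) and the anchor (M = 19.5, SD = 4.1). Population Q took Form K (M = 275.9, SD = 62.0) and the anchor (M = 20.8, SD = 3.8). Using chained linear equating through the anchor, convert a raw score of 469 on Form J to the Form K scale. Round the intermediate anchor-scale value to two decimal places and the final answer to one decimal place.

358.9

Form J → anchor (Population P): v = (4.1/82.5)(469 − 340.4) + 19.5 = 25.89
anchor → Form K (Population Q): y = (62.0/3.8)(25.89 − 20.8) + 275.9 = 358.9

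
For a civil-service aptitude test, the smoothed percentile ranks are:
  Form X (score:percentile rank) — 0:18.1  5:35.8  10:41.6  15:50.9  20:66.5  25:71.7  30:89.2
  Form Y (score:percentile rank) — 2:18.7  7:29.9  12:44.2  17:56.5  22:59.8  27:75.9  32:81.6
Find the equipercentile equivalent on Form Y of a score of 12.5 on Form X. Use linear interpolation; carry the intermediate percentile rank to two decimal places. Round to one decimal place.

PR of 12.5 on Form X: 41.6 + (12.5 − 10)/(15 − 10) × (50.9 − 41.6) = 46.25
On Form Y, PR 46.25 falls between score 12 (PR 44.2) and 17 (PR 56.5).
Interpolate: 12 + (46.25 − 44.2)/(56.5 − 44.2) × (17 − 12) = 12.8

12.8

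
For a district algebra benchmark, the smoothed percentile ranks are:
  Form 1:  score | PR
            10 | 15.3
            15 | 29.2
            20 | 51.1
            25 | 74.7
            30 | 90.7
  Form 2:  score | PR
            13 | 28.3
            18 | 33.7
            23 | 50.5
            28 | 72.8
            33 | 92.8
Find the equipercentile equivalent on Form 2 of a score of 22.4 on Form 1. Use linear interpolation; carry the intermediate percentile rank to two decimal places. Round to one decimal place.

25.7

PR of 22.4 on Form 1: 51.1 + (22.4 − 20)/(25 − 20) × (74.7 − 51.1) = 62.43
On Form 2, PR 62.43 falls between score 23 (PR 50.5) and 28 (PR 72.8).
Interpolate: 23 + (62.43 − 50.5)/(72.8 − 50.5) × (28 − 23) = 25.7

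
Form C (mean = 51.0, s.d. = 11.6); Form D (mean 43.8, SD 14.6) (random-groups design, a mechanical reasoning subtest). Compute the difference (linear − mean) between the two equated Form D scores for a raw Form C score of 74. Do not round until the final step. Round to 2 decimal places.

Mean-equated: 74 + (43.8 − 51.0) = 66.80
Linear-equated: (14.6/11.6)(74 − 51.0) + 43.8 = 72.748
Difference = 72.748 − 66.80 = 5.95

5.95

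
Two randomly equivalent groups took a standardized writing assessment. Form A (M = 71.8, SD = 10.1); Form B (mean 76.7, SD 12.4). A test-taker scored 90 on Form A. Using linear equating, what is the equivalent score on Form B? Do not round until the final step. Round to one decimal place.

Linear equating: y = (SD_Y/SD_X)(x − M_X) + M_Y
y = (12.4/10.1)(90 − 71.8) + 76.7
y = 1.227723 × 18.2 + 76.7 = 22.3446 + 76.7 = 99.0

99.0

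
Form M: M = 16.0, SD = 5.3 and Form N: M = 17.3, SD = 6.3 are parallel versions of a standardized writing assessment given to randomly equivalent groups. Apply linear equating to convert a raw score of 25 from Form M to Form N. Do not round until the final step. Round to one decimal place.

28.0

Linear equating: y = (SD_Y/SD_X)(x − M_X) + M_Y
y = (6.3/5.3)(25 − 16.0) + 17.3
y = 1.188679 × 9.0 + 17.3 = 10.6981 + 17.3 = 28.0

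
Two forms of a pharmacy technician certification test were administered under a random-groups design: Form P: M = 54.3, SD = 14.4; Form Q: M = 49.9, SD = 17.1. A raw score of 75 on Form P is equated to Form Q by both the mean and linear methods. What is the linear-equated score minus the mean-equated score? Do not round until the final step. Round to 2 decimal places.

Mean-equated: 75 + (49.9 − 54.3) = 70.60
Linear-equated: (17.1/14.4)(75 − 54.3) + 49.9 = 74.481
Difference = 74.481 − 70.60 = 3.88

3.88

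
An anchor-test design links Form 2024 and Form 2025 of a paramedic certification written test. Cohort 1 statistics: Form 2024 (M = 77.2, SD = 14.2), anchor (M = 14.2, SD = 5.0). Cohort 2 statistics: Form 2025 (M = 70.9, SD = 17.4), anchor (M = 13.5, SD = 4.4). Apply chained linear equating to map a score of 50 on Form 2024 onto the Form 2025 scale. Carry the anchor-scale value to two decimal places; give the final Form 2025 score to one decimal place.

Form 2024 → anchor (Cohort 1): v = (5.0/14.2)(50 − 77.2) + 14.2 = 4.62
anchor → Form 2025 (Cohort 2): y = (17.4/4.4)(4.62 − 13.5) + 70.9 = 35.8

35.8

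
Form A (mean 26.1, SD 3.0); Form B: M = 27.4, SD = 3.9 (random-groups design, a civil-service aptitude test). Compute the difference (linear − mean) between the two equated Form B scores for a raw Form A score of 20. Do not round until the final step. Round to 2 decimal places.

-1.83

Mean-equated: 20 + (27.4 − 26.1) = 21.30
Linear-equated: (3.9/3.0)(20 − 26.1) + 27.4 = 19.470
Difference = 19.470 − 21.30 = -1.83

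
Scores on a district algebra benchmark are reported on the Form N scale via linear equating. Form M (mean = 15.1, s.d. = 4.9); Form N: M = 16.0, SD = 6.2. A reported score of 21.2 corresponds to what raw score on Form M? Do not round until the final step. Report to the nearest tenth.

19.2

Invert y = (SD_Y/SD_X)(x − M_X) + M_Y:
x = (SD_X/SD_Y)(y − M_Y) + M_X = (4.9/6.2)(21.2 − 16.0) + 15.1
x = 0.790323 × 5.200 + 15.1 = 19.2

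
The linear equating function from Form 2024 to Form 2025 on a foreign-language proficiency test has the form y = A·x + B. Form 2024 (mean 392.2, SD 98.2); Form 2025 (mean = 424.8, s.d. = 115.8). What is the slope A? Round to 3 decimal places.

1.179

A = SD_Y / SD_X = 115.8 / 98.2 = 1.179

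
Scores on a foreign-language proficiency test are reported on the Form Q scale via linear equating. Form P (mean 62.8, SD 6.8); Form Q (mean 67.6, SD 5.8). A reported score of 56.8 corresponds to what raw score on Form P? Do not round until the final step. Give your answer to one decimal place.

50.1

Invert y = (SD_Y/SD_X)(x − M_X) + M_Y:
x = (SD_X/SD_Y)(y − M_Y) + M_X = (6.8/5.8)(56.8 − 67.6) + 62.8
x = 1.172414 × -10.800 + 62.8 = 50.1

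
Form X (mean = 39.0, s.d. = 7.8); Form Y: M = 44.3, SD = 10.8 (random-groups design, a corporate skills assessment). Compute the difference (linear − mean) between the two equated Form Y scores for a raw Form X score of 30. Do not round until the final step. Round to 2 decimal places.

-3.46

Mean-equated: 30 + (44.3 − 39.0) = 35.30
Linear-equated: (10.8/7.8)(30 − 39.0) + 44.3 = 31.838
Difference = 31.838 − 35.30 = -3.46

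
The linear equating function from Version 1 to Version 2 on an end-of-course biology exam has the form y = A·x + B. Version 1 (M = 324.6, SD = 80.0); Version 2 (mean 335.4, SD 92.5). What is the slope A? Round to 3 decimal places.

A = SD_Y / SD_X = 92.5 / 80.0 = 1.156

1.156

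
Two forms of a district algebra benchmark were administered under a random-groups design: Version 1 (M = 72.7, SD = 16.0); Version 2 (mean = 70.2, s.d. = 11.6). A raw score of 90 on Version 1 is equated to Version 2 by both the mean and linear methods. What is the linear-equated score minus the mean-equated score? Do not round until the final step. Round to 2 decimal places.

-4.76

Mean-equated: 90 + (70.2 − 72.7) = 87.50
Linear-equated: (11.6/16.0)(90 − 72.7) + 70.2 = 82.743
Difference = 82.743 − 87.50 = -4.76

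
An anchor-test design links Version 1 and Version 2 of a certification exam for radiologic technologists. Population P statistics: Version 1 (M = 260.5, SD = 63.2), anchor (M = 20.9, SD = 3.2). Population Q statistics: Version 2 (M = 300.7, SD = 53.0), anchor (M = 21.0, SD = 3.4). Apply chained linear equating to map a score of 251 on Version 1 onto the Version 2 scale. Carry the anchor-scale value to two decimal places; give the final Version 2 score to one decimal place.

Version 1 → anchor (Population P): v = (3.2/63.2)(251 − 260.5) + 20.9 = 20.42
anchor → Version 2 (Population Q): y = (53.0/3.4)(20.42 − 21.0) + 300.7 = 291.7

291.7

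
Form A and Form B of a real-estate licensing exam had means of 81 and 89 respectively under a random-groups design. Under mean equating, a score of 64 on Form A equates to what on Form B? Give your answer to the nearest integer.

Mean equating: y = x + (M_Y − M_X) = 64 + (89 − 81) = 72

72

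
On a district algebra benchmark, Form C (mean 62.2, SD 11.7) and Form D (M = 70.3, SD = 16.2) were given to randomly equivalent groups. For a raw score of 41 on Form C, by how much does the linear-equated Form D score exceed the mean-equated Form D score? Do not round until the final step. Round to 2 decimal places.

Mean-equated: 41 + (70.3 − 62.2) = 49.10
Linear-equated: (16.2/11.7)(41 − 62.2) + 70.3 = 40.946
Difference = 40.946 − 49.10 = -8.15

-8.15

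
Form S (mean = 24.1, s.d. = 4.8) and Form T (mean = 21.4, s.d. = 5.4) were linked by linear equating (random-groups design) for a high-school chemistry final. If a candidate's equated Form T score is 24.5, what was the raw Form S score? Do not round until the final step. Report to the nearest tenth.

26.9

Invert y = (SD_Y/SD_X)(x − M_X) + M_Y:
x = (SD_X/SD_Y)(y − M_Y) + M_X = (4.8/5.4)(24.5 − 21.4) + 24.1
x = 0.888889 × 3.100 + 24.1 = 26.9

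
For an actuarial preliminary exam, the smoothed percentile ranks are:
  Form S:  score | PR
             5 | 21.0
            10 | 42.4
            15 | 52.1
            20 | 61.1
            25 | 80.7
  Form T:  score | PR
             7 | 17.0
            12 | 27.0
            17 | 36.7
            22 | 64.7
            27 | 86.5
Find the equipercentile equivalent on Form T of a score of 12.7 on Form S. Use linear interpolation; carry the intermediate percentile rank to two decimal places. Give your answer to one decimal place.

19.0

PR of 12.7 on Form S: 42.4 + (12.7 − 10)/(15 − 10) × (52.1 − 42.4) = 47.64
On Form T, PR 47.64 falls between score 17 (PR 36.7) and 22 (PR 64.7).
Interpolate: 17 + (47.64 − 36.7)/(64.7 − 36.7) × (22 − 17) = 19.0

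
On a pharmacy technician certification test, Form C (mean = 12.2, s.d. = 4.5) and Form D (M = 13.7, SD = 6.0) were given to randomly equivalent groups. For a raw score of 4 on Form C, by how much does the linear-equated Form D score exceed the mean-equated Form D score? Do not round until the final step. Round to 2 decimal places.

-2.73

Mean-equated: 4 + (13.7 − 12.2) = 5.50
Linear-equated: (6.0/4.5)(4 − 12.2) + 13.7 = 2.767
Difference = 2.767 − 5.50 = -2.73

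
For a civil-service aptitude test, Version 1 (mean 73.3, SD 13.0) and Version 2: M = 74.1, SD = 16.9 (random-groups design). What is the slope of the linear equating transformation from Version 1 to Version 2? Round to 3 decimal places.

1.300

A = SD_Y / SD_X = 16.9 / 13.0 = 1.300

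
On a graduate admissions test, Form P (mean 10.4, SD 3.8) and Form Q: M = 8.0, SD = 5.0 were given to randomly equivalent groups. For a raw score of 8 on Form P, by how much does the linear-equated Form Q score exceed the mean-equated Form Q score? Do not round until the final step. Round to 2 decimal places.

Mean-equated: 8 + (8.0 − 10.4) = 5.60
Linear-equated: (5.0/3.8)(8 − 10.4) + 8.0 = 4.842
Difference = 4.842 − 5.60 = -0.76

-0.76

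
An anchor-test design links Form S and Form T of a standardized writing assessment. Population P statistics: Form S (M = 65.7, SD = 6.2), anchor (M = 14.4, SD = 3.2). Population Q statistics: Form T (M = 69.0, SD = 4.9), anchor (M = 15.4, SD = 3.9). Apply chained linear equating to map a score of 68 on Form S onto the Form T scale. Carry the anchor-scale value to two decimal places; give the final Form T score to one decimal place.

69.2

Form S → anchor (Population P): v = (3.2/6.2)(68 − 65.7) + 14.4 = 15.59
anchor → Form T (Population Q): y = (4.9/3.9)(15.59 − 15.4) + 69.0 = 69.2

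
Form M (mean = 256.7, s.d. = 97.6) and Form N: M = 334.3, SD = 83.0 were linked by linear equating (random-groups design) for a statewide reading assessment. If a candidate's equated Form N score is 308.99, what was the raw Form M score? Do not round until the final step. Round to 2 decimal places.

226.94

Invert y = (SD_Y/SD_X)(x − M_X) + M_Y:
x = (SD_X/SD_Y)(y − M_Y) + M_X = (97.6/83.0)(308.99 − 334.3) + 256.7
x = 1.175904 × -25.310 + 256.7 = 226.94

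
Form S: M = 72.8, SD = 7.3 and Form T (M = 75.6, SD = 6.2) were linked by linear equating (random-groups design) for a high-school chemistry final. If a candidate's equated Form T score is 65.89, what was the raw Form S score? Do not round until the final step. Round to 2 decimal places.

Invert y = (SD_Y/SD_X)(x − M_X) + M_Y:
x = (SD_X/SD_Y)(y − M_Y) + M_X = (7.3/6.2)(65.89 − 75.6) + 72.8
x = 1.177419 × -9.710 + 72.8 = 61.37

61.37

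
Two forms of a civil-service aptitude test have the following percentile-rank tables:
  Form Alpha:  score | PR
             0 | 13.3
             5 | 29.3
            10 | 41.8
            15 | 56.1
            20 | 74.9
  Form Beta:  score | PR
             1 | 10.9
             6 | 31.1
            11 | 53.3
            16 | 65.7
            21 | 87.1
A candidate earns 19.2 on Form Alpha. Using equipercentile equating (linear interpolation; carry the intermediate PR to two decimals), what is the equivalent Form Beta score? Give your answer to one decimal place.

17.4

PR of 19.2 on Form Alpha: 56.1 + (19.2 − 15)/(20 − 15) × (74.9 − 56.1) = 71.89
On Form Beta, PR 71.89 falls between score 16 (PR 65.7) and 21 (PR 87.1).
Interpolate: 16 + (71.89 − 65.7)/(87.1 − 65.7) × (21 − 16) = 17.4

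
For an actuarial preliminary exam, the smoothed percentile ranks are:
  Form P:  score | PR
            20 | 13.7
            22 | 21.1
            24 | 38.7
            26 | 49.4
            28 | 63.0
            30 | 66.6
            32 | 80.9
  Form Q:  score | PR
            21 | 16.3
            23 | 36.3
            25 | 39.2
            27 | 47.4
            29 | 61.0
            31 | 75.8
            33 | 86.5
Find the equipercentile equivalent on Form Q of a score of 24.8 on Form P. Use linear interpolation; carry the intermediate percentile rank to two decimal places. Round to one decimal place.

PR of 24.8 on Form P: 38.7 + (24.8 − 24)/(26 − 24) × (49.4 − 38.7) = 42.98
On Form Q, PR 42.98 falls between score 25 (PR 39.2) and 27 (PR 47.4).
Interpolate: 25 + (42.98 − 39.2)/(47.4 − 39.2) × (27 − 25) = 25.9

25.9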